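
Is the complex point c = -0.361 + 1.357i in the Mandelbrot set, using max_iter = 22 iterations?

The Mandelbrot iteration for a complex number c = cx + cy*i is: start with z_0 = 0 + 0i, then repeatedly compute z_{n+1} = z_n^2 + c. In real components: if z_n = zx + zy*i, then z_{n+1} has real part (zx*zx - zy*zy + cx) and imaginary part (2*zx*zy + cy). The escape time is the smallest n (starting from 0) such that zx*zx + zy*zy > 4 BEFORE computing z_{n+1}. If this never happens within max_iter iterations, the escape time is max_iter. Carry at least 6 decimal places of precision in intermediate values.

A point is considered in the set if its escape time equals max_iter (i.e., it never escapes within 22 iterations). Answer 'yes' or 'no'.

z_0 = 0 + 0i, c = -0.3610 + 1.3570i
Iter 1: z = -0.3610 + 1.3570i, |z|^2 = 1.9718
Iter 2: z = -2.0721 + 0.3772i, |z|^2 = 4.4360
Escaped at iteration 2

Answer: no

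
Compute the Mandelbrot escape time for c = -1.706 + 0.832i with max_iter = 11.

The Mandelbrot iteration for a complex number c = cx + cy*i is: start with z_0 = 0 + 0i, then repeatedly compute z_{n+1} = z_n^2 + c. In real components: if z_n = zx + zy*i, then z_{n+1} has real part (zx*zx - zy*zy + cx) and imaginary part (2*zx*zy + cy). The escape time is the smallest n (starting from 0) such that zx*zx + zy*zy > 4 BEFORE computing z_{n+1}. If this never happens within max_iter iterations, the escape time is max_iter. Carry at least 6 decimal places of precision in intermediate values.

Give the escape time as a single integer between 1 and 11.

Answer: 2

Derivation:
z_0 = 0 + 0i, c = -1.7060 + 0.8320i
Iter 1: z = -1.7060 + 0.8320i, |z|^2 = 3.6027
Iter 2: z = 0.5122 + -2.0068i, |z|^2 = 4.2895
Escaped at iteration 2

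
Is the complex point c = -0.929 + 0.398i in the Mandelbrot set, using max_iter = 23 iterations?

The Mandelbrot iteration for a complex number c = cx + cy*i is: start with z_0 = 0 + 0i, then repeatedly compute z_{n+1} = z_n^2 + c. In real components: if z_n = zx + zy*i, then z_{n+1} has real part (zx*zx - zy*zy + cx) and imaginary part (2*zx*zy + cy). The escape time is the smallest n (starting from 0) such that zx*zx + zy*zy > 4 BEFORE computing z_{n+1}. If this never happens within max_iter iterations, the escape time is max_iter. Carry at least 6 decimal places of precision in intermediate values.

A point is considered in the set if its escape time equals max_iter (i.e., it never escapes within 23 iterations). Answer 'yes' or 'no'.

z_0 = 0 + 0i, c = -0.9290 + 0.3980i
Iter 1: z = -0.9290 + 0.3980i, |z|^2 = 1.0214
Iter 2: z = -0.2244 + -0.3415i, |z|^2 = 0.1670
Iter 3: z = -0.9953 + 0.5512i, |z|^2 = 1.2944
Iter 4: z = -0.2423 + -0.6993i, |z|^2 = 0.5477
Iter 5: z = -1.3593 + 0.7368i, |z|^2 = 2.3905
Iter 6: z = 0.3756 + -1.6051i, |z|^2 = 2.7175
Iter 7: z = -3.3643 + -0.8078i, |z|^2 = 11.9711
Escaped at iteration 7

Answer: no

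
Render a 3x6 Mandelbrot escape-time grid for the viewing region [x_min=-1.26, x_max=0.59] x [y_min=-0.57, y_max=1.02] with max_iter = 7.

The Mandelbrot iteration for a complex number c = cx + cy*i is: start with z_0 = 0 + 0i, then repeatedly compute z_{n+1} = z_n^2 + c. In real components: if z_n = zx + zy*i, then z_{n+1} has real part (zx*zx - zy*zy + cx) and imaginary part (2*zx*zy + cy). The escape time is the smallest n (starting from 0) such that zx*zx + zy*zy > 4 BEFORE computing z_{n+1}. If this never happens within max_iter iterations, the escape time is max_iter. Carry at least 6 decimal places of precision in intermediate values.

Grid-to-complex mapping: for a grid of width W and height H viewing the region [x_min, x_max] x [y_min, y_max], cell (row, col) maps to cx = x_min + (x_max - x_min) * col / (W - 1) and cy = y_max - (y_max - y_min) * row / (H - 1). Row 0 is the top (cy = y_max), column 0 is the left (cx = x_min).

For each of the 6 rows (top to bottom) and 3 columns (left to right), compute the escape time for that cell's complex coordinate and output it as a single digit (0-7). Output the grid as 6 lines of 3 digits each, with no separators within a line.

Answer: 352
373
774
774
774
373

Derivation:
(row=0, col=0): c = -1.2600 + 1.0200i → escape time 3
(row=0, col=1): c = -0.3350 + 1.0200i → escape time 5
(row=0, col=2): c = 0.5900 + 1.0200i → escape time 2
(row=1, col=0): c = -1.2600 + 0.7020i → escape time 3
(row=1, col=1): c = -0.3350 + 0.7020i → escape time 7
(row=1, col=2): c = 0.5900 + 0.7020i → escape time 3
(row=2, col=0): c = -1.2600 + 0.3840i → escape time 7
(row=2, col=1): c = -0.3350 + 0.3840i → escape time 7
(row=2, col=2): c = 0.5900 + 0.3840i → escape time 4
(row=3, col=0): c = -1.2600 + 0.0660i → escape time 7
(row=3, col=1): c = -0.3350 + 0.0660i → escape time 7
(row=3, col=2): c = 0.5900 + 0.0660i → escape time 4
(row=4, col=0): c = -1.2600 + -0.2520i → escape time 7
(row=4, col=1): c = -0.3350 + -0.2520i → escape time 7
(row=4, col=2): c = 0.5900 + -0.2520i → escape time 4
(row=5, col=0): c = -1.2600 + -0.5700i → escape time 3
(row=5, col=1): c = -0.3350 + -0.5700i → escape time 7
(row=5, col=2): c = 0.5900 + -0.5700i → escape time 3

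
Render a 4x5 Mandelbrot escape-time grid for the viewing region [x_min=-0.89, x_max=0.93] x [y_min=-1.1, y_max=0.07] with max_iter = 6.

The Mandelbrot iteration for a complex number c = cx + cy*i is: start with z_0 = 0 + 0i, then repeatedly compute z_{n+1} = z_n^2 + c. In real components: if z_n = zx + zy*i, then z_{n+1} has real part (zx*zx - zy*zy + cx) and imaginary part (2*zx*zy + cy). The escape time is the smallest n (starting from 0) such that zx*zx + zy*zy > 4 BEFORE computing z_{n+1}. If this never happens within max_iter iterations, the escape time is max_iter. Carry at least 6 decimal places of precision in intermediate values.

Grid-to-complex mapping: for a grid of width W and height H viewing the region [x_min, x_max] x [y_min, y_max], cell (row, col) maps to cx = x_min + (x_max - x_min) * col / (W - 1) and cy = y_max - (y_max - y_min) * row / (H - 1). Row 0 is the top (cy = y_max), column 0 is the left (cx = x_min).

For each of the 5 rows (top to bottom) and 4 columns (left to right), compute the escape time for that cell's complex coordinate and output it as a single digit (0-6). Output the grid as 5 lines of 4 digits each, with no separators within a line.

Answer: 6663
6663
5662
4642
3532

Derivation:
(row=0, col=0): c = -0.8900 + 0.0700i → escape time 6
(row=0, col=1): c = -0.2833 + 0.0700i → escape time 6
(row=0, col=2): c = 0.3233 + 0.0700i → escape time 6
(row=0, col=3): c = 0.9300 + 0.0700i → escape time 3
(row=1, col=0): c = -0.8900 + -0.2225i → escape time 6
(row=1, col=1): c = -0.2833 + -0.2225i → escape time 6
(row=1, col=2): c = 0.3233 + -0.2225i → escape time 6
(row=1, col=3): c = 0.9300 + -0.2225i → escape time 3
(row=2, col=0): c = -0.8900 + -0.5150i → escape time 5
(row=2, col=1): c = -0.2833 + -0.5150i → escape time 6
(row=2, col=2): c = 0.3233 + -0.5150i → escape time 6
(row=2, col=3): c = 0.9300 + -0.5150i → escape time 2
(row=3, col=0): c = -0.8900 + -0.8075i → escape time 4
(row=3, col=1): c = -0.2833 + -0.8075i → escape time 6
(row=3, col=2): c = 0.3233 + -0.8075i → escape time 4
(row=3, col=3): c = 0.9300 + -0.8075i → escape time 2
(row=4, col=0): c = -0.8900 + -1.1000i → escape time 3
(row=4, col=1): c = -0.2833 + -1.1000i → escape time 5
(row=4, col=2): c = 0.3233 + -1.1000i → escape time 3
(row=4, col=3): c = 0.9300 + -1.1000i → escape time 2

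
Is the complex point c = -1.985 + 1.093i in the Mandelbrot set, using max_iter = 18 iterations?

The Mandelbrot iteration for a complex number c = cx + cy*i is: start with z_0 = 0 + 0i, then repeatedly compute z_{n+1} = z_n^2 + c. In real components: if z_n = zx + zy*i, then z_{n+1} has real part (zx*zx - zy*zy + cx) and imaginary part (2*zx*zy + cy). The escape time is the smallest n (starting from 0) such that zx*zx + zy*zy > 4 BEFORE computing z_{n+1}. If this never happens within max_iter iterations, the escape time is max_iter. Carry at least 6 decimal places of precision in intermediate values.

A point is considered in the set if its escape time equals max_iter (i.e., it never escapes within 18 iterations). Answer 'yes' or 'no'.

z_0 = 0 + 0i, c = -1.9850 + 1.0930i
Iter 1: z = -1.9850 + 1.0930i, |z|^2 = 5.1349
Escaped at iteration 1

Answer: no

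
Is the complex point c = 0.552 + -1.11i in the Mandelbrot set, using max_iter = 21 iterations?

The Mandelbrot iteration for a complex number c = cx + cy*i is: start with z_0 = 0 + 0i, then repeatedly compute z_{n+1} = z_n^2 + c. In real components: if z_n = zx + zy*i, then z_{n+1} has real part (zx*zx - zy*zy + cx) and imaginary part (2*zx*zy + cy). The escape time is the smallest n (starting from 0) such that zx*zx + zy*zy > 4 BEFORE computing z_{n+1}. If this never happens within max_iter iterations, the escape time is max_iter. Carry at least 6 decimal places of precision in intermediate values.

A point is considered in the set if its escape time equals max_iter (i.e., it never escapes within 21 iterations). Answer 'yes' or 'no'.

z_0 = 0 + 0i, c = 0.5520 + -1.1100i
Iter 1: z = 0.5520 + -1.1100i, |z|^2 = 1.5368
Iter 2: z = -0.3754 + -2.3354i, |z|^2 = 5.5952
Escaped at iteration 2

Answer: no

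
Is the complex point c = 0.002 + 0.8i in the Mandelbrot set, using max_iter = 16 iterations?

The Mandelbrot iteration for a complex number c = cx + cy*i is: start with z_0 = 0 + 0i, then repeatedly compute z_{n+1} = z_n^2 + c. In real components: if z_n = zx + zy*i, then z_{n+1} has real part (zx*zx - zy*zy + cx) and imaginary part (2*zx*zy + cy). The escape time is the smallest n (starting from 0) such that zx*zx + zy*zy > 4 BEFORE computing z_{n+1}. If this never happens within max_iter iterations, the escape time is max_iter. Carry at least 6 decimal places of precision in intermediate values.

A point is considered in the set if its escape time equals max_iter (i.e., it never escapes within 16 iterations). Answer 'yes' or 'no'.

z_0 = 0 + 0i, c = 0.0020 + 0.8000i
Iter 1: z = 0.0020 + 0.8000i, |z|^2 = 0.6400
Iter 2: z = -0.6380 + 0.8032i, |z|^2 = 1.0522
Iter 3: z = -0.2361 + -0.2249i, |z|^2 = 0.1063
Iter 4: z = 0.0072 + 0.9062i, |z|^2 = 0.8212
Iter 5: z = -0.8191 + 0.8130i, |z|^2 = 1.3319
Iter 6: z = 0.0120 + -0.5319i, |z|^2 = 0.2830
Iter 7: z = -0.2807 + 0.7872i, |z|^2 = 0.6986
Iter 8: z = -0.5389 + 0.3580i, |z|^2 = 0.4186
Iter 9: z = 0.1643 + 0.4142i, |z|^2 = 0.1985
Iter 10: z = -0.1425 + 0.9361i, |z|^2 = 0.8966
Iter 11: z = -0.8540 + 0.5332i, |z|^2 = 1.0135
Iter 12: z = 0.4470 + -0.1106i, |z|^2 = 0.2120
Iter 13: z = 0.1896 + 0.7011i, |z|^2 = 0.5275
Iter 14: z = -0.4536 + 1.0658i, |z|^2 = 1.3418
Iter 15: z = -0.9282 + -0.1670i, |z|^2 = 0.8894
Did not escape in 16 iterations → in set

Answer: yes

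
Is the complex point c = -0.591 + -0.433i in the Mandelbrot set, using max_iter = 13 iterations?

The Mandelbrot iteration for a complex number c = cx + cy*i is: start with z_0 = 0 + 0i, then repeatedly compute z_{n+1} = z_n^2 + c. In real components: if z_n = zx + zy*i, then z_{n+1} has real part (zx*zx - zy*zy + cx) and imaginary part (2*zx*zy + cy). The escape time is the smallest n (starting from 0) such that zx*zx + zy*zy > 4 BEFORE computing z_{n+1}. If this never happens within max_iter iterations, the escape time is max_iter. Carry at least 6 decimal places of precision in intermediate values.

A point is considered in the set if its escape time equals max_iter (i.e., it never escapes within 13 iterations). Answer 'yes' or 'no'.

Answer: yes

Derivation:
z_0 = 0 + 0i, c = -0.5910 + -0.4330i
Iter 1: z = -0.5910 + -0.4330i, |z|^2 = 0.5368
Iter 2: z = -0.4292 + 0.0788i, |z|^2 = 0.1904
Iter 3: z = -0.4130 + -0.5006i, |z|^2 = 0.4212
Iter 4: z = -0.6711 + -0.0195i, |z|^2 = 0.4507
Iter 5: z = -0.1410 + -0.4069i, |z|^2 = 0.1854
Iter 6: z = -0.7367 + -0.3182i, |z|^2 = 0.6439
Iter 7: z = -0.1496 + 0.0359i, |z|^2 = 0.0237
Iter 8: z = -0.5699 + -0.4437i, |z|^2 = 0.5217
Iter 9: z = -0.4631 + 0.0728i, |z|^2 = 0.2198
Iter 10: z = -0.3818 + -0.5004i, |z|^2 = 0.3962
Iter 11: z = -0.6956 + -0.0509i, |z|^2 = 0.4865
Iter 12: z = -0.1097 + -0.3622i, |z|^2 = 0.1432
Did not escape in 13 iterations → in set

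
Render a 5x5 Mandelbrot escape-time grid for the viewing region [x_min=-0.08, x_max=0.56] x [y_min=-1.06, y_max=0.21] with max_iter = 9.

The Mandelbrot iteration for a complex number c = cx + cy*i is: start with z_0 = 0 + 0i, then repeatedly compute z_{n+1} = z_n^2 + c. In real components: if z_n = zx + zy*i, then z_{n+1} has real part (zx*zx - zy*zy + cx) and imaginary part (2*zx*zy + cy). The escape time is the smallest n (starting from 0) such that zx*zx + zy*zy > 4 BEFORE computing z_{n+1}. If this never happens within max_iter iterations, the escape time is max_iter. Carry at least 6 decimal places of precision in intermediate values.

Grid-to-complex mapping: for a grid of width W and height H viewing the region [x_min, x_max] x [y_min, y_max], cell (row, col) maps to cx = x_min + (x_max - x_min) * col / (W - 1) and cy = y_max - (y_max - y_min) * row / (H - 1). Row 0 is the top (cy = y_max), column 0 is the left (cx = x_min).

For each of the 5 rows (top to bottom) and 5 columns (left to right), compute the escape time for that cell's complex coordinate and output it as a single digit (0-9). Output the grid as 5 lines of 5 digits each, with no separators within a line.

Answer: 99994
99994
99984
98643
64332

Derivation:
(row=0, col=0): c = -0.0800 + 0.2100i → escape time 9
(row=0, col=1): c = 0.0800 + 0.2100i → escape time 9
(row=0, col=2): c = 0.2400 + 0.2100i → escape time 9
(row=0, col=3): c = 0.4000 + 0.2100i → escape time 9
(row=0, col=4): c = 0.5600 + 0.2100i → escape time 4
(row=1, col=0): c = -0.0800 + -0.1075i → escape time 9
(row=1, col=1): c = 0.0800 + -0.1075i → escape time 9
(row=1, col=2): c = 0.2400 + -0.1075i → escape time 9
(row=1, col=3): c = 0.4000 + -0.1075i → escape time 9
(row=1, col=4): c = 0.5600 + -0.1075i → escape time 4
(row=2, col=0): c = -0.0800 + -0.4250i → escape time 9
(row=2, col=1): c = 0.0800 + -0.4250i → escape time 9
(row=2, col=2): c = 0.2400 + -0.4250i → escape time 9
(row=2, col=3): c = 0.4000 + -0.4250i → escape time 8
(row=2, col=4): c = 0.5600 + -0.4250i → escape time 4
(row=3, col=0): c = -0.0800 + -0.7425i → escape time 9
(row=3, col=1): c = 0.0800 + -0.7425i → escape time 8
(row=3, col=2): c = 0.2400 + -0.7425i → escape time 6
(row=3, col=3): c = 0.4000 + -0.7425i → escape time 4
(row=3, col=4): c = 0.5600 + -0.7425i → escape time 3
(row=4, col=0): c = -0.0800 + -1.0600i → escape time 6
(row=4, col=1): c = 0.0800 + -1.0600i → escape time 4
(row=4, col=2): c = 0.2400 + -1.0600i → escape time 3
(row=4, col=3): c = 0.4000 + -1.0600i → escape time 3
(row=4, col=4): c = 0.5600 + -1.0600i → escape time 2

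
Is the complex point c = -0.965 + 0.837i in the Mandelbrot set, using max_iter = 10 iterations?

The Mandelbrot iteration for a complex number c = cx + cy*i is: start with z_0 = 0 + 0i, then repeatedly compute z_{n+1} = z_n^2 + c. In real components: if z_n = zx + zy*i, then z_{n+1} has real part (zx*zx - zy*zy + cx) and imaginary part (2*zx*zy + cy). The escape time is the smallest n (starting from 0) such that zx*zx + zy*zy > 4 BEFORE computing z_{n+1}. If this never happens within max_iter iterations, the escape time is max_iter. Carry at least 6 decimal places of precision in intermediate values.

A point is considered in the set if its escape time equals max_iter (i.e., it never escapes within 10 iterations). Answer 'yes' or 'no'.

z_0 = 0 + 0i, c = -0.9650 + 0.8370i
Iter 1: z = -0.9650 + 0.8370i, |z|^2 = 1.6318
Iter 2: z = -0.7343 + -0.7784i, |z|^2 = 1.1452
Iter 3: z = -1.0317 + 1.9802i, |z|^2 = 4.9857
Escaped at iteration 3

Answer: no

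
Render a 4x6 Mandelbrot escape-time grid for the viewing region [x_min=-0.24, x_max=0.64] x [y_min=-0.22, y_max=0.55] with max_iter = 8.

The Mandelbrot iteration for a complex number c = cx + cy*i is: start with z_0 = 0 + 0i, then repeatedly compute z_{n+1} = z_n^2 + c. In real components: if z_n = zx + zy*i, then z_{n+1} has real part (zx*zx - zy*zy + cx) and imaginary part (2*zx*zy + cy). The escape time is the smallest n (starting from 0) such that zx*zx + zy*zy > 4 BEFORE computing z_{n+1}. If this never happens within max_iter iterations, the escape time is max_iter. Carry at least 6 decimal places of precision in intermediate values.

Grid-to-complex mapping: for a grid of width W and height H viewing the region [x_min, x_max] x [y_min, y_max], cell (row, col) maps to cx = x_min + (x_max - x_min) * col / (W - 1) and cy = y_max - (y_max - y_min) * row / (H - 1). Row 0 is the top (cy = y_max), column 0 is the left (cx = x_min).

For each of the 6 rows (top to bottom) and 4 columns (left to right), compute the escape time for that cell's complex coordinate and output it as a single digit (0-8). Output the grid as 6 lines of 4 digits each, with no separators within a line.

(row=0, col=0): c = -0.2400 + 0.5500i → escape time 8
(row=0, col=1): c = 0.0533 + 0.5500i → escape time 8
(row=0, col=2): c = 0.3467 + 0.5500i → escape time 8
(row=0, col=3): c = 0.6400 + 0.5500i → escape time 3
(row=1, col=0): c = -0.2400 + 0.3960i → escape time 8
(row=1, col=1): c = 0.0533 + 0.3960i → escape time 8
(row=1, col=2): c = 0.3467 + 0.3960i → escape time 8
(row=1, col=3): c = 0.6400 + 0.3960i → escape time 3
(row=2, col=0): c = -0.2400 + 0.2420i → escape time 8
(row=2, col=1): c = 0.0533 + 0.2420i → escape time 8
(row=2, col=2): c = 0.3467 + 0.2420i → escape time 8
(row=2, col=3): c = 0.6400 + 0.2420i → escape time 4
(row=3, col=0): c = -0.2400 + 0.0880i → escape time 8
(row=3, col=1): c = 0.0533 + 0.0880i → escape time 8
(row=3, col=2): c = 0.3467 + 0.0880i → escape time 8
(row=3, col=3): c = 0.6400 + 0.0880i → escape time 4
(row=4, col=0): c = -0.2400 + -0.0660i → escape time 8
(row=4, col=1): c = 0.0533 + -0.0660i → escape time 8
(row=4, col=2): c = 0.3467 + -0.0660i → escape time 8
(row=4, col=3): c = 0.6400 + -0.0660i → escape time 4
(row=5, col=0): c = -0.2400 + -0.2200i → escape time 8
(row=5, col=1): c = 0.0533 + -0.2200i → escape time 8
(row=5, col=2): c = 0.3467 + -0.2200i → escape time 8
(row=5, col=3): c = 0.6400 + -0.2200i → escape time 4

Answer: 8883
8883
8884
8884
8884
8884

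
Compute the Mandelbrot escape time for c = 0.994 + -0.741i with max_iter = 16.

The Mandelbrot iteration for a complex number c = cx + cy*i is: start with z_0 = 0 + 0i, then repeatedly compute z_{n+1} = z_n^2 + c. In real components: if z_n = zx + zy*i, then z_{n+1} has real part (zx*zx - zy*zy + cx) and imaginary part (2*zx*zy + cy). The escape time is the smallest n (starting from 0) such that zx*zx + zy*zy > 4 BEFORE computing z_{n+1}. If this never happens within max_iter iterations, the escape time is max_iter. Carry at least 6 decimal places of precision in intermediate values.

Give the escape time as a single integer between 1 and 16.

Answer: 2

Derivation:
z_0 = 0 + 0i, c = 0.9940 + -0.7410i
Iter 1: z = 0.9940 + -0.7410i, |z|^2 = 1.5371
Iter 2: z = 1.4330 + -2.2141i, |z|^2 = 6.9556
Escaped at iteration 2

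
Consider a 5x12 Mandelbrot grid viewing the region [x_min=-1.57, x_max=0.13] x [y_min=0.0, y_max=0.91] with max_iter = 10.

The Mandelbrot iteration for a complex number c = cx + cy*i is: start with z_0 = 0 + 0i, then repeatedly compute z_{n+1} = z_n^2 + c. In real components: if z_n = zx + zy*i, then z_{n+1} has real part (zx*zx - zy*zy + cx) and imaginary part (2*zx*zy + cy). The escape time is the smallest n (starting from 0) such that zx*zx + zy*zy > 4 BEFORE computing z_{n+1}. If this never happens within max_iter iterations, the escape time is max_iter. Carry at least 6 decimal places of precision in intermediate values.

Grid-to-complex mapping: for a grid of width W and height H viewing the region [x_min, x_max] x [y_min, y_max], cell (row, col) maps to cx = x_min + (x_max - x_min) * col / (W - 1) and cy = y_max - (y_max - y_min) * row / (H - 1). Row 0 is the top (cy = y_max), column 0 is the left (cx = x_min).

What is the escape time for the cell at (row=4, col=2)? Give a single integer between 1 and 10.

Answer: 6

Derivation:
z_0 = 0 + 0i, c = -0.7200 + 0.5791i
Iter 1: z = -0.7200 + 0.5791i, |z|^2 = 0.8537
Iter 2: z = -0.5369 + -0.2548i, |z|^2 = 0.3532
Iter 3: z = -0.4966 + 0.8527i, |z|^2 = 0.9738
Iter 4: z = -1.2005 + -0.2678i, |z|^2 = 1.5130
Iter 5: z = 0.6495 + 1.2222i, |z|^2 = 1.9156
Iter 6: z = -1.7920 + 2.1667i, |z|^2 = 7.9055
Escaped at iteration 6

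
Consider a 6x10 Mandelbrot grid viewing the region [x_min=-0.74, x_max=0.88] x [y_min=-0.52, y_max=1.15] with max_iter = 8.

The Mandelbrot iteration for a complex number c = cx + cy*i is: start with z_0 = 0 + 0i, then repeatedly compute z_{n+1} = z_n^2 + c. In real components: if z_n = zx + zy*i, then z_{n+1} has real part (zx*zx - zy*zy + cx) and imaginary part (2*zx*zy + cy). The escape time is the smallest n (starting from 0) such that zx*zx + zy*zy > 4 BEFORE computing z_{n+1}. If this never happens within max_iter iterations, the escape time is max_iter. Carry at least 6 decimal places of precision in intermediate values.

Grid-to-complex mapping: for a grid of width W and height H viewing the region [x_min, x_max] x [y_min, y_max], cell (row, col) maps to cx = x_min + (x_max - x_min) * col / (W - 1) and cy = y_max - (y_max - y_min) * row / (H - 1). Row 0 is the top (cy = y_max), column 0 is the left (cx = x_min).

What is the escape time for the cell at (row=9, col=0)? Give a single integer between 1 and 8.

z_0 = 0 + 0i, c = -0.7400 + -0.5200i
Iter 1: z = -0.7400 + -0.5200i, |z|^2 = 0.8180
Iter 2: z = -0.4628 + 0.2496i, |z|^2 = 0.2765
Iter 3: z = -0.5881 + -0.7510i, |z|^2 = 0.9099
Iter 4: z = -0.9582 + 0.3634i, |z|^2 = 1.0501
Iter 5: z = 0.0460 + -1.2164i, |z|^2 = 1.4817
Iter 6: z = -2.2174 + -0.6320i, |z|^2 = 5.3164
Escaped at iteration 6

Answer: 6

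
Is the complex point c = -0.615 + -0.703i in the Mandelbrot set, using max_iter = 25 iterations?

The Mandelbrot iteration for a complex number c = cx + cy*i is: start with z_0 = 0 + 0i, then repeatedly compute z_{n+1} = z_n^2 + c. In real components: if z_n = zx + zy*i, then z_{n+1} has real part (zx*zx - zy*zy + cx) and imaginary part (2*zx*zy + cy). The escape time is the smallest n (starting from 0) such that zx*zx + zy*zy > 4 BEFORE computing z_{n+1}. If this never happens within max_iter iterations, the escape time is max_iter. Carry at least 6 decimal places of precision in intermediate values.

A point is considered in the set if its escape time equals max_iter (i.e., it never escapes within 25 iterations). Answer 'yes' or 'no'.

z_0 = 0 + 0i, c = -0.6150 + -0.7030i
Iter 1: z = -0.6150 + -0.7030i, |z|^2 = 0.8724
Iter 2: z = -0.7310 + 0.1617i, |z|^2 = 0.5605
Iter 3: z = -0.1068 + -0.9394i, |z|^2 = 0.8939
Iter 4: z = -1.4860 + -0.5023i, |z|^2 = 2.4606
Iter 5: z = 1.3410 + 0.7900i, |z|^2 = 2.4223
Iter 6: z = 0.5591 + 1.4157i, |z|^2 = 2.3168
Iter 7: z = -2.3065 + 0.8801i, |z|^2 = 6.0945
Escaped at iteration 7

Answer: no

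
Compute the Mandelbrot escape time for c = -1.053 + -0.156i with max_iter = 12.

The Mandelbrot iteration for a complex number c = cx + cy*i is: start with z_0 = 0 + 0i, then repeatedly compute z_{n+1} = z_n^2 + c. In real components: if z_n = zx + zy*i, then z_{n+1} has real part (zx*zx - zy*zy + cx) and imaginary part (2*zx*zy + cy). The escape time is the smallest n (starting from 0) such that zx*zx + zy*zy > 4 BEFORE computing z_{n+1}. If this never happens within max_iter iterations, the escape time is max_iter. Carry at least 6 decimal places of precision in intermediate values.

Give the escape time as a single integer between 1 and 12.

z_0 = 0 + 0i, c = -1.0530 + -0.1560i
Iter 1: z = -1.0530 + -0.1560i, |z|^2 = 1.1331
Iter 2: z = 0.0315 + 0.1725i, |z|^2 = 0.0308
Iter 3: z = -1.0818 + -0.1451i, |z|^2 = 1.1913
Iter 4: z = 0.0962 + 0.1580i, |z|^2 = 0.0342
Iter 5: z = -1.0687 + -0.1256i, |z|^2 = 1.1579
Iter 6: z = 0.0734 + 0.1125i, |z|^2 = 0.0180
Iter 7: z = -1.0603 + -0.1395i, |z|^2 = 1.1436
Iter 8: z = 0.0517 + 0.1398i, |z|^2 = 0.0222
Iter 9: z = -1.0699 + -0.1415i, |z|^2 = 1.1647
Iter 10: z = 0.0716 + 0.1469i, |z|^2 = 0.0267
Iter 11: z = -1.0694 + -0.1350i, |z|^2 = 1.1619

Answer: 12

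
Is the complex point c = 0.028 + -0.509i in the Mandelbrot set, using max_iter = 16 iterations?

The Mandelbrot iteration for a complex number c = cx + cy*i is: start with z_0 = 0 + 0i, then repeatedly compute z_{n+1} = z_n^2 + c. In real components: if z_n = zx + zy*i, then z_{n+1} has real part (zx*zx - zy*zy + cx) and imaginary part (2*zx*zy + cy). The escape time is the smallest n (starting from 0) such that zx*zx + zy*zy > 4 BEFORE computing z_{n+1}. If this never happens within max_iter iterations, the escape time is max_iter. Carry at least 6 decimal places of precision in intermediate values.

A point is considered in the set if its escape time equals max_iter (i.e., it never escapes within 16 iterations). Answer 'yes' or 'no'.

z_0 = 0 + 0i, c = 0.0280 + -0.5090i
Iter 1: z = 0.0280 + -0.5090i, |z|^2 = 0.2599
Iter 2: z = -0.2303 + -0.5375i, |z|^2 = 0.3419
Iter 3: z = -0.2079 + -0.2614i, |z|^2 = 0.1116
Iter 4: z = 0.0029 + -0.4003i, |z|^2 = 0.1603
Iter 5: z = -0.1322 + -0.5113i, |z|^2 = 0.2789
Iter 6: z = -0.2159 + -0.3738i, |z|^2 = 0.1863
Iter 7: z = -0.0651 + -0.3476i, |z|^2 = 0.1250
Iter 8: z = -0.0886 + -0.4638i, |z|^2 = 0.2229
Iter 9: z = -0.1792 + -0.4268i, |z|^2 = 0.2143
Iter 10: z = -0.1221 + -0.3560i, |z|^2 = 0.1416
Iter 11: z = -0.0838 + -0.4221i, |z|^2 = 0.1852
Iter 12: z = -0.1431 + -0.4382i, |z|^2 = 0.2125
Iter 13: z = -0.1436 + -0.3836i, |z|^2 = 0.1677
Iter 14: z = -0.0985 + -0.3989i, |z|^2 = 0.1688
Iter 15: z = -0.1214 + -0.4304i, |z|^2 = 0.2000
Did not escape in 16 iterations → in set

Answer: yes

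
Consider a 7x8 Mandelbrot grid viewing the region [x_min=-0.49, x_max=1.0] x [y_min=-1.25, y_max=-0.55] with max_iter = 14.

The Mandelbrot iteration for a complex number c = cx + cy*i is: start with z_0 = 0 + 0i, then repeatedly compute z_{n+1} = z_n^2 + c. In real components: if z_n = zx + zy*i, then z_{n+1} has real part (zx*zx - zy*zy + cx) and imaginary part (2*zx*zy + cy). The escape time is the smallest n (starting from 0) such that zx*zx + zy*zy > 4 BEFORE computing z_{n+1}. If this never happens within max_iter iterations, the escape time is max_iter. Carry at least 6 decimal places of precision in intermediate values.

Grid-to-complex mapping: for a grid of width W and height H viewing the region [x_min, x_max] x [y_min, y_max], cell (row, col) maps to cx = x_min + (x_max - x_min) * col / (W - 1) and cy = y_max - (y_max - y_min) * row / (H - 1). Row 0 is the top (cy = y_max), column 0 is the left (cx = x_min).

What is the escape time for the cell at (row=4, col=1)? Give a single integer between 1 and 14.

Answer: 7

Derivation:
z_0 = 0 + 0i, c = -0.2417 + -0.9500i
Iter 1: z = -0.2417 + -0.9500i, |z|^2 = 0.9609
Iter 2: z = -1.0858 + -0.4908i, |z|^2 = 1.4198
Iter 3: z = 0.6963 + 0.1159i, |z|^2 = 0.4983
Iter 4: z = 0.2297 + -0.7887i, |z|^2 = 0.6748
Iter 5: z = -0.8109 + -1.3124i, |z|^2 = 2.3798
Iter 6: z = -1.3065 + 1.1783i, |z|^2 = 3.0954
Iter 7: z = 0.0768 + -4.0289i, |z|^2 = 16.2382
Escaped at iteration 7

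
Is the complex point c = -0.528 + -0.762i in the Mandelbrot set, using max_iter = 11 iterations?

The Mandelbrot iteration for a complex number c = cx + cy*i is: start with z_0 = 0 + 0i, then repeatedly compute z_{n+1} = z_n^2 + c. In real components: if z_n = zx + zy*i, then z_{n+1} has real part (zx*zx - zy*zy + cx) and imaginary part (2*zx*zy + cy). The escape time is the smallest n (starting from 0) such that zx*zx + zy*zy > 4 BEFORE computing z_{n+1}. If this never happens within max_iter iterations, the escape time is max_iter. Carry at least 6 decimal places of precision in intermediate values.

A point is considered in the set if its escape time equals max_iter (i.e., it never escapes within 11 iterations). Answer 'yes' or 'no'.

Answer: no

Derivation:
z_0 = 0 + 0i, c = -0.5280 + -0.7620i
Iter 1: z = -0.5280 + -0.7620i, |z|^2 = 0.8594
Iter 2: z = -0.8299 + 0.0427i, |z|^2 = 0.6905
Iter 3: z = 0.1588 + -0.8328i, |z|^2 = 0.7188
Iter 4: z = -1.1964 + -1.0266i, |z|^2 = 2.4852
Iter 5: z = -0.1506 + 1.6943i, |z|^2 = 2.8934
Iter 6: z = -3.3761 + -1.2723i, |z|^2 = 13.0166
Escaped at iteration 6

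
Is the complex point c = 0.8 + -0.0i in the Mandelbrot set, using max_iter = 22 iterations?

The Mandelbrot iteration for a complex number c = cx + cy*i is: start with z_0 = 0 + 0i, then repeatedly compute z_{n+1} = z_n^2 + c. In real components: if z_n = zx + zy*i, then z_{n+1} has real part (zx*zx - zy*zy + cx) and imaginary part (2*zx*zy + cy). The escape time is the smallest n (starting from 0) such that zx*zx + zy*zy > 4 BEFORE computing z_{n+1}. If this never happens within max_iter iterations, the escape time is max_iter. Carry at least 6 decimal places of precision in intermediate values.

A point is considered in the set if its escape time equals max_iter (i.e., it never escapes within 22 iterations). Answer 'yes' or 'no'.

Answer: no

Derivation:
z_0 = 0 + 0i, c = 0.8000 + -0.0000i
Iter 1: z = 0.8000 + 0.0000i, |z|^2 = 0.6400
Iter 2: z = 1.4400 + 0.0000i, |z|^2 = 2.0736
Iter 3: z = 2.8736 + 0.0000i, |z|^2 = 8.2576
Escaped at iteration 3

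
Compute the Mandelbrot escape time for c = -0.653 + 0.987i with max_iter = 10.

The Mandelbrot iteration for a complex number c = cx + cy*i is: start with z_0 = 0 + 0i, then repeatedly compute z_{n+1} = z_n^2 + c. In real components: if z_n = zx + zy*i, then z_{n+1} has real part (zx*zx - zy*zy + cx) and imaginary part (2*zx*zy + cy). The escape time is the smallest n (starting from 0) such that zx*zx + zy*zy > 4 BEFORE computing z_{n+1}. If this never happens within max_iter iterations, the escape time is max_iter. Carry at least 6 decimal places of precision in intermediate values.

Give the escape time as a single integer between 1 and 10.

Answer: 4

Derivation:
z_0 = 0 + 0i, c = -0.6530 + 0.9870i
Iter 1: z = -0.6530 + 0.9870i, |z|^2 = 1.4006
Iter 2: z = -1.2008 + -0.3020i, |z|^2 = 1.5330
Iter 3: z = 0.6976 + 1.7123i, |z|^2 = 3.4187
Iter 4: z = -3.0984 + 3.3760i, |z|^2 = 20.9975
Escaped at iteration 4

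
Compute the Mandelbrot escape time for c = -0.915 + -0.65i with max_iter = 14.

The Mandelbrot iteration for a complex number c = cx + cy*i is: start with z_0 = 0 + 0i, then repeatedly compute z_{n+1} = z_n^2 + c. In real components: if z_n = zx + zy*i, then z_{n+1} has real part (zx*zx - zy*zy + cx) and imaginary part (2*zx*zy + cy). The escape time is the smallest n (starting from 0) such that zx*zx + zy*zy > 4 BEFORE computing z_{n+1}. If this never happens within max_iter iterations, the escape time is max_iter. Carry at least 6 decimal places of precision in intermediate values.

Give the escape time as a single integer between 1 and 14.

Answer: 4

Derivation:
z_0 = 0 + 0i, c = -0.9150 + -0.6500i
Iter 1: z = -0.9150 + -0.6500i, |z|^2 = 1.2597
Iter 2: z = -0.5003 + 0.5395i, |z|^2 = 0.5413
Iter 3: z = -0.9558 + -1.1898i, |z|^2 = 2.3291
Iter 4: z = -1.4171 + 1.6244i, |z|^2 = 4.6468
Escaped at iteration 4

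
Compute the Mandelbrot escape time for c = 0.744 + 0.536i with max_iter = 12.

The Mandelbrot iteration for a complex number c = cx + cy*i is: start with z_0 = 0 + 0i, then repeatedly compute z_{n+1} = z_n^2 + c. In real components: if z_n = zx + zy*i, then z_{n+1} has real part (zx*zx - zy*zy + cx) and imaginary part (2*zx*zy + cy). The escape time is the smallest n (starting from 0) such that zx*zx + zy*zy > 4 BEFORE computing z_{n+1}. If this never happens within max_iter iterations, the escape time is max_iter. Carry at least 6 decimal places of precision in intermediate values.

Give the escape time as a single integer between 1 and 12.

z_0 = 0 + 0i, c = 0.7440 + 0.5360i
Iter 1: z = 0.7440 + 0.5360i, |z|^2 = 0.8408
Iter 2: z = 1.0102 + 1.3336i, |z|^2 = 2.7990
Iter 3: z = -0.0138 + 3.2304i, |z|^2 = 10.4360
Escaped at iteration 3

Answer: 3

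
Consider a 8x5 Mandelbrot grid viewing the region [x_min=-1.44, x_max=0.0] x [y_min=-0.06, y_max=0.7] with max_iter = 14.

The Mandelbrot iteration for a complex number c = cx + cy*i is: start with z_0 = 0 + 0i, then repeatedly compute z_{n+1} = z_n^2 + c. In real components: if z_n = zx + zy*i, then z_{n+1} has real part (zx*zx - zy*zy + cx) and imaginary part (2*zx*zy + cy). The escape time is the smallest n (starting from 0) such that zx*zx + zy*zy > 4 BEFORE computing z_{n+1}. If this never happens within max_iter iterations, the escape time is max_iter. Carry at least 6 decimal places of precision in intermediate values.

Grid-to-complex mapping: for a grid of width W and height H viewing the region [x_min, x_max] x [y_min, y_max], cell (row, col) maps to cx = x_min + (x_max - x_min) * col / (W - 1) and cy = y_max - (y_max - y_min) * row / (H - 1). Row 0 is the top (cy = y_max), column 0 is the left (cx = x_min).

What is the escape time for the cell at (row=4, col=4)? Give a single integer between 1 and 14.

Answer: 14

Derivation:
z_0 = 0 + 0i, c = -0.6171 + -0.0600i
Iter 1: z = -0.6171 + -0.0600i, |z|^2 = 0.3845
Iter 2: z = -0.2399 + 0.0141i, |z|^2 = 0.0577
Iter 3: z = -0.5598 + -0.0667i, |z|^2 = 0.3178
Iter 4: z = -0.3082 + 0.0147i, |z|^2 = 0.0952
Iter 5: z = -0.5224 + -0.0691i, |z|^2 = 0.2776
Iter 6: z = -0.3491 + 0.0122i, |z|^2 = 0.1220
Iter 7: z = -0.4955 + -0.0685i, |z|^2 = 0.2502
Iter 8: z = -0.3764 + 0.0079i, |z|^2 = 0.1417
Iter 9: z = -0.4756 + -0.0659i, |z|^2 = 0.2305
Iter 10: z = -0.3953 + 0.0027i, |z|^2 = 0.1563
Iter 11: z = -0.4609 + -0.0621i, |z|^2 = 0.2163
Iter 12: z = -0.4086 + -0.0027i, |z|^2 = 0.1670
Iter 13: z = -0.4502 + -0.0578i, |z|^2 = 0.2060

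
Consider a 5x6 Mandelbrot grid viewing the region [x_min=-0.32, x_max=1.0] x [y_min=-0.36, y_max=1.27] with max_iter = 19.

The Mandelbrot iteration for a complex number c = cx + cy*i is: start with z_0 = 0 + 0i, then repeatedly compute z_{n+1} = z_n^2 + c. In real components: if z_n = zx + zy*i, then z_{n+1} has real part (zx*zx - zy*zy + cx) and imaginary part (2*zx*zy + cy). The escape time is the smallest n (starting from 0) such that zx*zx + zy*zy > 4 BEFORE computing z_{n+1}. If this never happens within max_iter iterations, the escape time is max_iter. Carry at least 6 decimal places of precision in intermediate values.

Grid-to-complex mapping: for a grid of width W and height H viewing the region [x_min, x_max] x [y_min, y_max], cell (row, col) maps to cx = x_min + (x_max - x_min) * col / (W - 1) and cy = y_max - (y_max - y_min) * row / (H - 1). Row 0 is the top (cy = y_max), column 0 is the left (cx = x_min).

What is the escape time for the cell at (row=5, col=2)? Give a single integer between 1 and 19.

z_0 = 0 + 0i, c = 0.3400 + -0.3600i
Iter 1: z = 0.3400 + -0.3600i, |z|^2 = 0.2452
Iter 2: z = 0.3260 + -0.6048i, |z|^2 = 0.4721
Iter 3: z = 0.0805 + -0.7543i, |z|^2 = 0.5755
Iter 4: z = -0.2225 + -0.4814i, |z|^2 = 0.2813
Iter 5: z = 0.1577 + -0.1457i, |z|^2 = 0.0461
Iter 6: z = 0.3436 + -0.4060i, |z|^2 = 0.2829
Iter 7: z = 0.2933 + -0.6390i, |z|^2 = 0.4944
Iter 8: z = 0.0177 + -0.7348i, |z|^2 = 0.5403
Iter 9: z = -0.1997 + -0.3860i, |z|^2 = 0.1888
Iter 10: z = 0.2309 + -0.2059i, |z|^2 = 0.0957
Iter 11: z = 0.3509 + -0.4551i, |z|^2 = 0.3302
Iter 12: z = 0.2561 + -0.6794i, |z|^2 = 0.5271
Iter 13: z = -0.0560 + -0.7079i, |z|^2 = 0.5043
Iter 14: z = -0.1580 + -0.2807i, |z|^2 = 0.1038
Iter 15: z = 0.2862 + -0.2713i, |z|^2 = 0.1555
Iter 16: z = 0.3483 + -0.5153i, |z|^2 = 0.3868
Iter 17: z = 0.1958 + -0.7189i, |z|^2 = 0.5552
Iter 18: z = -0.1385 + -0.6415i, |z|^2 = 0.4308

Answer: 19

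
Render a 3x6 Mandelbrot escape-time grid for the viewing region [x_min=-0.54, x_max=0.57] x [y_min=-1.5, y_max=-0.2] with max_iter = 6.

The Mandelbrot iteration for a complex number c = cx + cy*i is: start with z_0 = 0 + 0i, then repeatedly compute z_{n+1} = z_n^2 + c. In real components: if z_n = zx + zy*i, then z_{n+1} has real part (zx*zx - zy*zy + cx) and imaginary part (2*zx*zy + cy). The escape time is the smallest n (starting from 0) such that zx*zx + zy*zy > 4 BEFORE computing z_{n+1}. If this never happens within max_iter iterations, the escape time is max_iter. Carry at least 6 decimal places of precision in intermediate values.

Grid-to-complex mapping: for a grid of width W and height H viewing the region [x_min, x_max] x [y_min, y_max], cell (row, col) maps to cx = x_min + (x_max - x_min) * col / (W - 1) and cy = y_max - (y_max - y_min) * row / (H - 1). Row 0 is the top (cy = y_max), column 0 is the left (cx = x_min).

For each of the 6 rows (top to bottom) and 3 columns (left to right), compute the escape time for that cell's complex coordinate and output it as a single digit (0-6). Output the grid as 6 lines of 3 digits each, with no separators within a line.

Answer: 664
664
663
462
332
222

Derivation:
(row=0, col=0): c = -0.5400 + -0.2000i → escape time 6
(row=0, col=1): c = 0.0150 + -0.2000i → escape time 6
(row=0, col=2): c = 0.5700 + -0.2000i → escape time 4
(row=1, col=0): c = -0.5400 + -0.4600i → escape time 6
(row=1, col=1): c = 0.0150 + -0.4600i → escape time 6
(row=1, col=2): c = 0.5700 + -0.4600i → escape time 4
(row=2, col=0): c = -0.5400 + -0.7200i → escape time 6
(row=2, col=1): c = 0.0150 + -0.7200i → escape time 6
(row=2, col=2): c = 0.5700 + -0.7200i → escape time 3
(row=3, col=0): c = -0.5400 + -0.9800i → escape time 4
(row=3, col=1): c = 0.0150 + -0.9800i → escape time 6
(row=3, col=2): c = 0.5700 + -0.9800i → escape time 2
(row=4, col=0): c = -0.5400 + -1.2400i → escape time 3
(row=4, col=1): c = 0.0150 + -1.2400i → escape time 3
(row=4, col=2): c = 0.5700 + -1.2400i → escape time 2
(row=5, col=0): c = -0.5400 + -1.5000i → escape time 2
(row=5, col=1): c = 0.0150 + -1.5000i → escape time 2
(row=5, col=2): c = 0.5700 + -1.5000i → escape time 2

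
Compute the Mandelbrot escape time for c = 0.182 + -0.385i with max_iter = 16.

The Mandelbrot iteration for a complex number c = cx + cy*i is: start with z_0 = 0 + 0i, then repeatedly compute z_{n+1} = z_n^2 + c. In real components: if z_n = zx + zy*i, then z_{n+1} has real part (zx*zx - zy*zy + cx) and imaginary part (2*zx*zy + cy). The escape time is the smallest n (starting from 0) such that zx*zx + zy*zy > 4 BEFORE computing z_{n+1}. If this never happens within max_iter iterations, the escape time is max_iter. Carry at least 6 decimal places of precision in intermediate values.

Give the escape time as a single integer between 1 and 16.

Answer: 16

Derivation:
z_0 = 0 + 0i, c = 0.1820 + -0.3850i
Iter 1: z = 0.1820 + -0.3850i, |z|^2 = 0.1813
Iter 2: z = 0.0669 + -0.5251i, |z|^2 = 0.2802
Iter 3: z = -0.0893 + -0.4553i, |z|^2 = 0.2152
Iter 4: z = -0.0173 + -0.3037i, |z|^2 = 0.0925
Iter 5: z = 0.0901 + -0.3745i, |z|^2 = 0.1484
Iter 6: z = 0.0499 + -0.4525i, |z|^2 = 0.2072
Iter 7: z = -0.0202 + -0.4301i, |z|^2 = 0.1854
Iter 8: z = -0.0026 + -0.3676i, |z|^2 = 0.1351
Iter 9: z = 0.0469 + -0.3831i, |z|^2 = 0.1490
Iter 10: z = 0.0374 + -0.4209i, |z|^2 = 0.1786
Iter 11: z = 0.0062 + -0.4165i, |z|^2 = 0.1735
Iter 12: z = 0.0086 + -0.3902i, |z|^2 = 0.1523
Iter 13: z = 0.0298 + -0.3917i, |z|^2 = 0.1543
Iter 14: z = 0.0295 + -0.4084i, |z|^2 = 0.1676
Iter 15: z = 0.0161 + -0.4091i, |z|^2 = 0.1676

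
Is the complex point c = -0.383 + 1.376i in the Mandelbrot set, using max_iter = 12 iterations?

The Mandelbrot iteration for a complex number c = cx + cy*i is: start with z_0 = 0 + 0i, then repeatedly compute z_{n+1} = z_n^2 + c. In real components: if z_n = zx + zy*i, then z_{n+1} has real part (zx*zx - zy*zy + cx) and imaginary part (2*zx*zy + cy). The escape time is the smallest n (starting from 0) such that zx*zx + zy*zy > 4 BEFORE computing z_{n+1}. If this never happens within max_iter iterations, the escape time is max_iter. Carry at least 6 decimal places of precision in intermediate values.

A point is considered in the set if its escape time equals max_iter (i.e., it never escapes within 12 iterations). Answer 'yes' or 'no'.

z_0 = 0 + 0i, c = -0.3830 + 1.3760i
Iter 1: z = -0.3830 + 1.3760i, |z|^2 = 2.0401
Iter 2: z = -2.1297 + 0.3220i, |z|^2 = 4.6392
Escaped at iteration 2

Answer: no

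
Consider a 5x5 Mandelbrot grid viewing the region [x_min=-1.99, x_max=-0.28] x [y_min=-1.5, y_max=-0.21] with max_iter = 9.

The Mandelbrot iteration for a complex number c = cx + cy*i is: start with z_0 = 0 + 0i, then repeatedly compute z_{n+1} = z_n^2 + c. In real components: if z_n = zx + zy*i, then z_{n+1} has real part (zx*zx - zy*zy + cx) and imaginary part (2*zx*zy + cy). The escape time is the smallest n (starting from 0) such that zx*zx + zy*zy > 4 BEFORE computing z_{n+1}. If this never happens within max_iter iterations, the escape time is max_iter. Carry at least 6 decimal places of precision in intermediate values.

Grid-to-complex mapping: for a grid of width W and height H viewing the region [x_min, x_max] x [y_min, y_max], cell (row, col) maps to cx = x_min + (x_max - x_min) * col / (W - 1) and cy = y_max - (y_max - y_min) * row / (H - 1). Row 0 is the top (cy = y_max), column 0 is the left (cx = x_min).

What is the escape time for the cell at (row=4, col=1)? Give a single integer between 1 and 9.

Answer: 1

Derivation:
z_0 = 0 + 0i, c = -1.5625 + -1.5000i
Iter 1: z = -1.5625 + -1.5000i, |z|^2 = 4.6914
Escaped at iteration 1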